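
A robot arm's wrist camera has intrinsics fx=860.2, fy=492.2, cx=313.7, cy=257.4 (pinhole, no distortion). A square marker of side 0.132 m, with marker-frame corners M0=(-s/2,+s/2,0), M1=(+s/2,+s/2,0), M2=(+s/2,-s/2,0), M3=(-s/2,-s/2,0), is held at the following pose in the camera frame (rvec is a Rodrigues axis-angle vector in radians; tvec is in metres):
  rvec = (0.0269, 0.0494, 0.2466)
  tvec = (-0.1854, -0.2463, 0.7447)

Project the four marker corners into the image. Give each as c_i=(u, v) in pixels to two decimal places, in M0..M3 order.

c0=(9.27, 127.13) c1=(154.65, 147.44) c2=(191.08, 61.64) c3=(44.56, 41.90)

Intrinsics K: fx=860.2, fy=492.2, cx=313.7, cy=257.4
Marker side s = 0.132 m; corners in marker frame (Z=0):
  M0 = (-0.0660, +0.0660, 0)
  M1 = (+0.0660, +0.0660, 0)
  M2 = (+0.0660, -0.0660, 0)
  M3 = (-0.0660, -0.0660, 0)
rvec = (0.0269, 0.0494, 0.2466), |rvec| = θ = 0.25293 rad = 14.492°
Rodrigues: sinθ=0.25025, 1−cosθ=0.03182; R = I + sinθ·[k]× + (1−cosθ)·[k]×²:
    [+0.96854 -0.24332 +0.05217]
    [+0.24464 +0.96940 -0.02056]
    [-0.04558 +0.03267 +0.99843]
t = (-0.1854, -0.2463, 0.7447) m
M0: Pc = R·M0+t = (-0.26538, -0.19847, +0.74986); u = 860.2·(-0.26538)/0.74986 + 313.7 = 9.2686, v = 492.2·(-0.19847)/0.74986 + 257.4 = 127.1298
M1: Pc = R·M1+t = (-0.13754, -0.16617, +0.74385); u = 860.2·(-0.13754)/0.74385 + 313.7 = 154.6518, v = 492.2·(-0.16617)/0.74385 + 257.4 = 147.4439
M2: Pc = R·M2+t = (-0.10542, -0.29413, +0.73954); u = 860.2·(-0.10542)/0.73954 + 313.7 = 191.0827, v = 492.2·(-0.29413)/0.73954 + 257.4 = 61.6383
M3: Pc = R·M3+t = (-0.23326, -0.32643, +0.74555); u = 860.2·(-0.23326)/0.74555 + 313.7 = 44.5645, v = 492.2·(-0.32643)/0.74555 + 257.4 = 41.8991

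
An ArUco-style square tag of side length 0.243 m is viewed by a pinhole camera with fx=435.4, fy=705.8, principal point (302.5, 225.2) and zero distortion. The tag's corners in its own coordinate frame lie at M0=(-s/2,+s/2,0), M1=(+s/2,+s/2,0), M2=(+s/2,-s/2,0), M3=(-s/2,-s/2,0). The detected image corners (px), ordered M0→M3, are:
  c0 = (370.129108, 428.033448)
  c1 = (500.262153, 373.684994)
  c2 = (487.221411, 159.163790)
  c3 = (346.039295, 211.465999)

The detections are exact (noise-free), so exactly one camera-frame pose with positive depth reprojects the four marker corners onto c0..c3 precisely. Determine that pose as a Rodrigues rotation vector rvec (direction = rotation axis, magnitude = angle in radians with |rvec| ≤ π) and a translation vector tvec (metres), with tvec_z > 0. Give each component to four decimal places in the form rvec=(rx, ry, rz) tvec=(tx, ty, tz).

Intrinsics K: fx=435.4, fy=705.8, cx=302.5, cy=225.2
Marker side s = 0.243 m; corners in marker frame (Z=0):
  M0 = (-0.1215, +0.1215, 0)
  M1 = (+0.1215, +0.1215, 0)
  M2 = (+0.1215, -0.1215, 0)
  M3 = (-0.1215, -0.1215, 0)
Detected image corners:
  c0 = (370.129108, 428.033448) px
  c1 = (500.262153, 373.684994) px
  c2 = (487.221411, 159.163790) px
  c3 = (346.039295, 211.465999) px
Planar DLT: solve 8×8 A·h = b for H (H[2,2]=1):
  H  [+607.63597 +211.95335 +427.24523]
  H  [-185.02623 +980.45685 +296.88229]
  H  [+0.11799 +0.31903 +1.00000]
B = K⁻¹H; ‖b₁‖=1.352536, ‖b₂‖=1.352536; λ = 2/(‖b₁‖+‖b₂‖) = 0.739352, sign → tz>0 ⇒ λ=+0.739352
r₁ = λ·B[:,0] = (+0.97121,-0.22166,+0.08724); r₂ = λ·B[:,1] = (+0.19604,+0.95180,+0.23588)
r₃ = r₁×r₂ = (-0.13532,-0.21198,+0.96786); SVD([r₁ r₂ r₃]) → R = UVᵀ:
  R  [+0.97121 +0.19604 -0.13532]
  R  [-0.22166 +0.95180 -0.21198]
  R  [+0.08724 +0.23588 +0.96786]
t = (+0.21183, +0.07509, +0.73935) m
tr R = 2.890878; θ = arccos((tr R − 1)/2) = 0.331857 rad = 19.014°
axis k = ((R−Rᵀ)₃₂, (R−Rᵀ)₁₃, (R−Rᵀ)₂₁) / (2 sinθ) = (+0.687323, -0.341558, -0.641035)
rvec = θ·k = (+0.228093, -0.113348, -0.212732)

rvec=(0.2281, -0.1133, -0.2127) tvec=(0.2118, 0.0751, 0.7394)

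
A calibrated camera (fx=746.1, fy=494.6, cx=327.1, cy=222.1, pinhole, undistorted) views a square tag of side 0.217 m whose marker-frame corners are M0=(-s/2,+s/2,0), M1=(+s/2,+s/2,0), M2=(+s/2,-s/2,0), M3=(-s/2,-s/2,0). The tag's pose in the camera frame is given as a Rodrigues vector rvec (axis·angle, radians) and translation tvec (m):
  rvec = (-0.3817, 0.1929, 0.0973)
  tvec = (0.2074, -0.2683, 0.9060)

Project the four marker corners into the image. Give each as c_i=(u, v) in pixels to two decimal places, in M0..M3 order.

c0=(400.30, 125.10) c1=(591.44, 127.36) c2=(591.92, 27.97) c3=(416.22, 30.46)

Intrinsics K: fx=746.1, fy=494.6, cx=327.1, cy=222.1
Marker side s = 0.217 m; corners in marker frame (Z=0):
  M0 = (-0.1085, +0.1085, 0)
  M1 = (+0.1085, +0.1085, 0)
  M2 = (+0.1085, -0.1085, 0)
  M3 = (-0.1085, -0.1085, 0)
rvec = (-0.3817, 0.1929, 0.0973), |rvec| = θ = 0.43860 rad = 25.130°
Rodrigues: sinθ=0.42468, 1−cosθ=0.09465; R = I + sinθ·[k]× + (1−cosθ)·[k]×²:
    [+0.97703 -0.13044 +0.16850]
    [+0.05798 +0.92365 +0.37881]
    [-0.20505 -0.36034 +0.91000]
t = (0.2074, -0.2683, 0.9060) m
M0: Pc = R·M0+t = (+0.08724, -0.17437, +0.88915); u = 746.1·(+0.08724)/0.88915 + 327.1 = 400.3039, v = 494.6·(-0.17437)/0.88915 + 222.1 = 125.1022
M1: Pc = R·M1+t = (+0.29926, -0.16179, +0.84465); u = 746.1·(+0.29926)/0.84465 + 327.1 = 591.4381, v = 494.6·(-0.16179)/0.84465 + 222.1 = 127.3601
M2: Pc = R·M2+t = (+0.32756, -0.36223, +0.92285); u = 746.1·(+0.32756)/0.92285 + 327.1 = 591.9243, v = 494.6·(-0.36223)/0.92285 + 222.1 = 27.9657
M3: Pc = R·M3+t = (+0.11554, -0.37481, +0.96735); u = 746.1·(+0.11554)/0.96735 + 327.1 = 416.2179, v = 494.6·(-0.37481)/0.96735 + 222.1 = 30.4623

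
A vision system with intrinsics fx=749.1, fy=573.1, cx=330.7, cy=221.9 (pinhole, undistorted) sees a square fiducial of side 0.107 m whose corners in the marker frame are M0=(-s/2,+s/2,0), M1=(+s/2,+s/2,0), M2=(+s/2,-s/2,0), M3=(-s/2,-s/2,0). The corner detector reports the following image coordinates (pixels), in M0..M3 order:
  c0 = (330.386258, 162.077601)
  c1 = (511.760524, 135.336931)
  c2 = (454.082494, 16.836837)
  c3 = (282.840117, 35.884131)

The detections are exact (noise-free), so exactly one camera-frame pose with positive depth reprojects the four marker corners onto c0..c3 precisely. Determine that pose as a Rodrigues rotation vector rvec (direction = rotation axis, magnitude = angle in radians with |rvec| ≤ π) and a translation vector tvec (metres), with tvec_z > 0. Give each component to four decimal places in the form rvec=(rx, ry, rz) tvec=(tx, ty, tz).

rvec=(-0.3183, -0.1654, -0.2386) tvec=(0.0374, -0.1023, 0.4285)

Intrinsics K: fx=749.1, fy=573.1, cx=330.7, cy=221.9
Marker side s = 0.107 m; corners in marker frame (Z=0):
  M0 = (-0.0535, +0.0535, 0)
  M1 = (+0.0535, +0.0535, 0)
  M2 = (+0.0535, -0.0535, 0)
  M3 = (-0.0535, -0.0535, 0)
Detected image corners:
  c0 = (330.386258, 162.077601) px
  c1 = (511.760524, 135.336931) px
  c2 = (454.082494, 16.836837) px
  c3 = (282.840117, 35.884131) px
Planar DLT: solve 8×8 A·h = b for H (H[2,2]=1):
  H  [+1828.18383 +226.49556 +395.99385]
  H  [-172.27518 +1083.47567 +85.04295]
  H  [+0.46142 -0.67476 +1.00000]
B = K⁻¹H; ‖b₁‖=2.333647, ‖b₂‖=2.333647; λ = 2/(‖b₁‖+‖b₂‖) = 0.428514, sign → tz>0 ⇒ λ=+0.428514
r₁ = λ·B[:,0] = (+0.95850,-0.20537,+0.19772); r₂ = λ·B[:,1] = (+0.25721,+0.92208,-0.28915)
r₃ = r₁×r₂ = (-0.12294,+0.32800,+0.93664); SVD([r₁ r₂ r₃]) → R = UVᵀ:
  R  [+0.95850 +0.25721 -0.12294]
  R  [-0.20537 +0.92208 +0.32800]
  R  [+0.19772 -0.28915 +0.93664]
t = (+0.03735, -0.10233, +0.42851) m
tr R = 2.817230; θ = arccos((tr R − 1)/2) = 0.430841 rad = 24.685°
axis k = ((R−Rᵀ)₃₂, (R−Rᵀ)₁₃, (R−Rᵀ)₂₁) / (2 sinθ) = (-0.738863, -0.383897, -0.553809)
rvec = θ·k = (-0.318332, -0.165399, -0.238604)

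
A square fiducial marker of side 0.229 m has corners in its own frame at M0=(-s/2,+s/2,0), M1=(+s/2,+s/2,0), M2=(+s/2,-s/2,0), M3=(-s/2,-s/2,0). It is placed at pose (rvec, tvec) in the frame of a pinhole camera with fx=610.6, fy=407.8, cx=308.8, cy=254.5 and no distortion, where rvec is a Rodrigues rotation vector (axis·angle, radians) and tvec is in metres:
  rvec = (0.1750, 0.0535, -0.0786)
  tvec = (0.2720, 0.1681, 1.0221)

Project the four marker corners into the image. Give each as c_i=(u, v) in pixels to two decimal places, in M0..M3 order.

Intrinsics K: fx=610.6, fy=407.8, cx=308.8, cy=254.5
Marker side s = 0.229 m; corners in marker frame (Z=0):
  M0 = (-0.1145, +0.1145, 0)
  M1 = (+0.1145, +0.1145, 0)
  M2 = (+0.1145, -0.1145, 0)
  M3 = (-0.1145, -0.1145, 0)
rvec = (0.1750, 0.0535, -0.0786), |rvec| = θ = 0.19916 rad = 11.411°
Rodrigues: sinθ=0.19785, 1−cosθ=0.01977; R = I + sinθ·[k]× + (1−cosθ)·[k]×²:
    [+0.99549 +0.08275 +0.04629]
    [-0.07342 +0.98166 -0.17594]
    [-0.06000 +0.17175 +0.98331]
t = (0.2720, 0.1681, 1.0221) m
M0: Pc = R·M0+t = (+0.16749, +0.28891, +1.04864); u = 610.6·(+0.16749)/1.04864 + 308.8 = 406.3264, v = 407.8·(+0.28891)/1.04864 + 254.5 = 366.8516
M1: Pc = R·M1+t = (+0.39546, +0.27209, +1.03490); u = 610.6·(+0.39546)/1.03490 + 308.8 = 542.1252, v = 407.8·(+0.27209)/1.03490 + 254.5 = 361.7185
M2: Pc = R·M2+t = (+0.37651, +0.04729, +0.99556); u = 610.6·(+0.37651)/0.99556 + 308.8 = 539.7210, v = 407.8·(+0.04729)/0.99556 + 254.5 = 273.8724
M3: Pc = R·M3+t = (+0.14854, +0.06411, +1.00930); u = 610.6·(+0.14854)/1.00930 + 308.8 = 398.6631, v = 407.8·(+0.06411)/1.00930 + 254.5 = 280.4015

c0=(406.33, 366.85) c1=(542.13, 361.72) c2=(539.72, 273.87) c3=(398.66, 280.40)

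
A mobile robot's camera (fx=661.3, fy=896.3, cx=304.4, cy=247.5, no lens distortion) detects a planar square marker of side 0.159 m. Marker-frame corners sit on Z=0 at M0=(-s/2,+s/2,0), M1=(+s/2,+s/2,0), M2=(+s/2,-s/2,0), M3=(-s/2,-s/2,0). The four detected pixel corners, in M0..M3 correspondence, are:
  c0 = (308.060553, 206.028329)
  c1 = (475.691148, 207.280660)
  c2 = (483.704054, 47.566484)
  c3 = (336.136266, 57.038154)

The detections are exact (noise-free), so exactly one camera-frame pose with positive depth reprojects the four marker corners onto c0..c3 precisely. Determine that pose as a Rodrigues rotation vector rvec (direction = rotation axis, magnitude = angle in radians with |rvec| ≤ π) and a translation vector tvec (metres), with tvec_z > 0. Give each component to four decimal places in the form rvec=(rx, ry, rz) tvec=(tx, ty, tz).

rvec=(-0.6396, 0.2946, 0.1197) tvec=(0.0951, -0.0918, 0.6676)

Intrinsics K: fx=661.3, fy=896.3, cx=304.4, cy=247.5
Marker side s = 0.159 m; corners in marker frame (Z=0):
  M0 = (-0.0795, +0.0795, 0)
  M1 = (+0.0795, +0.0795, 0)
  M2 = (+0.0795, -0.0795, 0)
  M3 = (-0.0795, -0.0795, 0)
Detected image corners:
  c0 = (308.060553, 206.028329) px
  c1 = (475.691148, 207.280660) px
  c2 = (483.704054, 47.566484) px
  c3 = (336.136266, 57.038154) px
Planar DLT: solve 8×8 A·h = b for H (H[2,2]=1):
  H  [+802.62367 -457.86914 +398.63031]
  H  [-87.65378 +859.05496 +124.31822]
  H  [-0.45968 -0.85328 +1.00000]
B = K⁻¹H; ‖b₁‖=1.497879, ‖b₂‖=1.497879; λ = 2/(‖b₁‖+‖b₂‖) = 0.667611, sign → tz>0 ⇒ λ=+0.667611
r₁ = λ·B[:,0] = (+0.95155,+0.01945,-0.30689); r₂ = λ·B[:,1] = (-0.20002,+0.79717,-0.56966)
r₃ = r₁×r₂ = (+0.23356,+0.60344,+0.76244); SVD([r₁ r₂ r₃]) → R = UVᵀ:
  R  [+0.95155 -0.20002 +0.23356]
  R  [+0.01945 +0.79717 +0.60344]
  R  [-0.30689 -0.56966 +0.76244]
t = (+0.09513, -0.09175, +0.66761) m
tr R = 2.511154; θ = arccos((tr R − 1)/2) = 0.714262 rad = 40.924°
axis k = ((R−Rᵀ)₃₂, (R−Rᵀ)₁₃, (R−Rᵀ)₂₁) / (2 sinθ) = (-0.895412, +0.412521, +0.167524)
rvec = θ·k = (-0.639559, +0.294648, +0.119656)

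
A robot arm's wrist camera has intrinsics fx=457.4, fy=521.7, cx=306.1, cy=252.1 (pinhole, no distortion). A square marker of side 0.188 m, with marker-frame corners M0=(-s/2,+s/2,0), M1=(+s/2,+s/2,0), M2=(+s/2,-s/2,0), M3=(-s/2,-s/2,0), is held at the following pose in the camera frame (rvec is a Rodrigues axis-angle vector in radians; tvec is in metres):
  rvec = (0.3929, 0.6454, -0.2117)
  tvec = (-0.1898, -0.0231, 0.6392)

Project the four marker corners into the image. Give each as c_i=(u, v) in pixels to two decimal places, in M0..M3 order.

Intrinsics K: fx=457.4, fy=521.7, cx=306.1, cy=252.1
Marker side s = 0.188 m; corners in marker frame (Z=0):
  M0 = (-0.0940, +0.0940, 0)
  M1 = (+0.0940, +0.0940, 0)
  M2 = (+0.0940, -0.0940, 0)
  M3 = (-0.0940, -0.0940, 0)
rvec = (0.3929, 0.6454, -0.2117), |rvec| = θ = 0.78468 rad = 44.959°
Rodrigues: sinθ=0.70660, 1−cosθ=0.29239; R = I + sinθ·[k]× + (1−cosθ)·[k]×²:
    [+0.78092 +0.31105 +0.54168]
    [-0.07022 +0.90541 -0.41868]
    [-0.62068 +0.28892 +0.72889]
t = (-0.1898, -0.0231, 0.6392) m
M0: Pc = R·M0+t = (-0.23397, +0.06861, +0.72470); u = 457.4·(-0.23397)/0.72470 + 306.1 = 158.4300, v = 521.7·(+0.06861)/0.72470 + 252.1 = 301.4907
M1: Pc = R·M1+t = (-0.08716, +0.05541, +0.60802); u = 457.4·(-0.08716)/0.60802 + 306.1 = 240.5346, v = 521.7·(+0.05541)/0.60802 + 252.1 = 299.6424
M2: Pc = R·M2+t = (-0.14563, -0.11481, +0.55370); u = 457.4·(-0.14563)/0.55370 + 306.1 = 185.7956, v = 521.7·(-0.11481)/0.55370 + 252.1 = 143.9254
M3: Pc = R·M3+t = (-0.29244, -0.10161, +0.67038); u = 457.4·(-0.29244)/0.67038 + 306.1 = 106.5664, v = 521.7·(-0.10161)/0.67038 + 252.1 = 173.0275

c0=(158.43, 301.49) c1=(240.53, 299.64) c2=(185.80, 143.93) c3=(106.57, 173.03)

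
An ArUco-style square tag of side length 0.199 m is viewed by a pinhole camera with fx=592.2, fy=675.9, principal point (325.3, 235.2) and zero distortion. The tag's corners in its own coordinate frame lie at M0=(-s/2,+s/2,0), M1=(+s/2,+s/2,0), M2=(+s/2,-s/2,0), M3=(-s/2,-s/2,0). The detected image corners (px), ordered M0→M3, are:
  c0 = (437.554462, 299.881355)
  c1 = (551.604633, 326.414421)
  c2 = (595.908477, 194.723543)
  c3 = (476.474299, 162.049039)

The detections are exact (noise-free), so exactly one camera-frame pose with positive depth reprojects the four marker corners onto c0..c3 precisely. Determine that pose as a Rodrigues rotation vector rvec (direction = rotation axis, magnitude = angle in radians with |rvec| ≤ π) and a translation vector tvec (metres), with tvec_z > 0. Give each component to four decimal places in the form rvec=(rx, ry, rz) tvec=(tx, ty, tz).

Intrinsics K: fx=592.2, fy=675.9, cx=325.3, cy=235.2
Marker side s = 0.199 m; corners in marker frame (Z=0):
  M0 = (-0.0995, +0.0995, 0)
  M1 = (+0.0995, +0.0995, 0)
  M2 = (+0.0995, -0.0995, 0)
  M3 = (-0.0995, -0.0995, 0)
Detected image corners:
  c0 = (437.554462, 299.881355) px
  c1 = (551.604633, 326.414421) px
  c2 = (595.908477, 194.723543) px
  c3 = (476.474299, 162.049039) px
Planar DLT: solve 8×8 A·h = b for H (H[2,2]=1):
  H  [+671.37660 -59.54340 +515.74309]
  H  [+188.90867 +748.36630 +247.95880]
  H  [+0.16517 +0.29062 +1.00000]
B = K⁻¹H; ‖b₁‖=1.079057, ‖b₂‖=1.079057; λ = 2/(‖b₁‖+‖b₂‖) = 0.926735, sign → tz>0 ⇒ λ=+0.926735
r₁ = λ·B[:,0] = (+0.96656,+0.20575,+0.15306); r₂ = λ·B[:,1] = (-0.24113,+0.93237,+0.26933)
r₃ = r₁×r₂ = (-0.08730,-0.29723,+0.95081); SVD([r₁ r₂ r₃]) → R = UVᵀ:
  R  [+0.96656 -0.24113 -0.08730]
  R  [+0.20575 +0.93237 -0.29723]
  R  [+0.15306 +0.26933 +0.95081]
t = (+0.29802, +0.01749, +0.92674) m
tr R = 2.849738; θ = arccos((tr R − 1)/2) = 0.390105 rad = 22.351°
axis k = ((R−Rᵀ)₃₂, (R−Rᵀ)₁₃, (R−Rᵀ)₂₁) / (2 sinθ) = (+0.744920, -0.316028, +0.587555)
rvec = θ·k = (+0.290597, -0.123284, +0.229208)

rvec=(0.2906, -0.1233, 0.2292) tvec=(0.2980, 0.0175, 0.9267)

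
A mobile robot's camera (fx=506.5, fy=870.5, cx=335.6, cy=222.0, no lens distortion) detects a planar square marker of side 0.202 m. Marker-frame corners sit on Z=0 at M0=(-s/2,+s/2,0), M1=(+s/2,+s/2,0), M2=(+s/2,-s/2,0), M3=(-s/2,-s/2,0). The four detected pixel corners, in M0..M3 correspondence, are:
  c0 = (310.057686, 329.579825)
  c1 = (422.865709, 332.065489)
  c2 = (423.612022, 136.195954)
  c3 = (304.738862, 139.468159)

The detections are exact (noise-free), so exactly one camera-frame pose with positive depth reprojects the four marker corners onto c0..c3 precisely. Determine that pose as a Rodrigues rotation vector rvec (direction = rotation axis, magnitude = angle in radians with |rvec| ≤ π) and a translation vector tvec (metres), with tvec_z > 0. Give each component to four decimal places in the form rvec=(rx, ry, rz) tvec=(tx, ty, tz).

rvec=(0.2355, 0.1293, -0.0188) tvec=(0.0504, 0.0151, 0.8831)

Intrinsics K: fx=506.5, fy=870.5, cx=335.6, cy=222.0
Marker side s = 0.202 m; corners in marker frame (Z=0):
  M0 = (-0.1010, +0.1010, 0)
  M1 = (+0.1010, +0.1010, 0)
  M2 = (+0.1010, -0.1010, 0)
  M3 = (-0.1010, -0.1010, 0)
Detected image corners:
  c0 = (310.057686, 329.579825) px
  c1 = (422.865709, 332.065489) px
  c2 = (423.612022, 136.195954) px
  c3 = (304.738862, 139.468159) px
Planar DLT: solve 8×8 A·h = b for H (H[2,2]=1):
  H  [+519.30920 +107.29144 +364.48793]
  H  [-36.05410 +1016.60451 +236.88472]
  H  [-0.14716 +0.26210 +1.00000]
B = K⁻¹H; ‖b₁‖=1.132408, ‖b₂‖=1.132408; λ = 2/(‖b₁‖+‖b₂‖) = 0.883074, sign → tz>0 ⇒ λ=+0.883074
r₁ = λ·B[:,0] = (+0.99151,-0.00343,-0.12996); r₂ = λ·B[:,1] = (+0.03370,+0.97226,+0.23145)
r₃ = r₁×r₂ = (+0.12556,-0.23387,+0.96413); SVD([r₁ r₂ r₃]) → R = UVᵀ:
  R  [+0.99151 +0.03370 +0.12556]
  R  [-0.00343 +0.97226 -0.23387]
  R  [-0.12996 +0.23145 +0.96413]
t = (+0.05037, +0.01510, +0.88307) m
tr R = 2.927902; θ = arccos((tr R − 1)/2) = 0.269323 rad = 15.431°
axis k = ((R−Rᵀ)₃₂, (R−Rᵀ)₁₃, (R−Rᵀ)₂₁) / (2 sinθ) = (+0.874409, +0.480146, -0.069782)
rvec = θ·k = (+0.235499, +0.129314, -0.018794)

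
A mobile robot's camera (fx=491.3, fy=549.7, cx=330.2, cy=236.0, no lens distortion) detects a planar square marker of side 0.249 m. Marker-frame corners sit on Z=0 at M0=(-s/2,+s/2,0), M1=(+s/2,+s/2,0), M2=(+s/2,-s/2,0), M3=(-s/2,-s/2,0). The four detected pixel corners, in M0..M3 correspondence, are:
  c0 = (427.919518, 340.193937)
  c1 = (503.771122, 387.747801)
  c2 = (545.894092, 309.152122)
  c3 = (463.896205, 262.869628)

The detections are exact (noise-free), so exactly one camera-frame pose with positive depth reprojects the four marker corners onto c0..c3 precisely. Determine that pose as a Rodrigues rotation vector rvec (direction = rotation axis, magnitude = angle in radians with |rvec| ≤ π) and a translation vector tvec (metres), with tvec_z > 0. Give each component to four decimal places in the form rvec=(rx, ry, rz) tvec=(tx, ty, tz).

Intrinsics K: fx=491.3, fy=549.7, cx=330.2, cy=236.0
Marker side s = 0.249 m; corners in marker frame (Z=0):
  M0 = (-0.1245, +0.1245, 0)
  M1 = (+0.1245, +0.1245, 0)
  M2 = (+0.1245, -0.1245, 0)
  M3 = (-0.1245, -0.1245, 0)
Detected image corners:
  c0 = (427.919518, 340.193937) px
  c1 = (503.771122, 387.747801) px
  c2 = (545.894092, 309.152122) px
  c3 = (463.896205, 262.869628) px
Planar DLT: solve 8×8 A·h = b for H (H[2,2]=1):
  H  [+221.74422 -51.67508 +483.88460]
  H  [+124.95882 +383.23571 +325.46824]
  H  [-0.19550 +0.21602 +1.00000]
B = K⁻¹H; ‖b₁‖=0.688973, ‖b₂‖=0.688973; λ = 2/(‖b₁‖+‖b₂‖) = 1.451436, sign → tz>0 ⇒ λ=+1.451436
r₁ = λ·B[:,0] = (+0.84581,+0.45177,-0.28376); r₂ = λ·B[:,1] = (-0.36339,+0.87729,+0.31354)
r₃ = r₁×r₂ = (+0.39059,-0.16208,+0.90619); SVD([r₁ r₂ r₃]) → R = UVᵀ:
  R  [+0.84581 -0.36339 +0.39059]
  R  [+0.45177 +0.87729 -0.16208]
  R  [-0.28376 +0.31354 +0.90619]
t = (+0.45403, +0.23623, +1.45144) m
tr R = 2.629280; θ = arccos((tr R − 1)/2) = 0.618688 rad = 35.448°
axis k = ((R−Rᵀ)₃₂, (R−Rᵀ)₁₃, (R−Rᵀ)₂₁) / (2 sinθ) = (+0.410045, +0.581365, +0.702765)
rvec = θ·k = (+0.253690, +0.359683, +0.434792)

rvec=(0.2537, 0.3597, 0.4348) tvec=(0.4540, 0.2362, 1.4514)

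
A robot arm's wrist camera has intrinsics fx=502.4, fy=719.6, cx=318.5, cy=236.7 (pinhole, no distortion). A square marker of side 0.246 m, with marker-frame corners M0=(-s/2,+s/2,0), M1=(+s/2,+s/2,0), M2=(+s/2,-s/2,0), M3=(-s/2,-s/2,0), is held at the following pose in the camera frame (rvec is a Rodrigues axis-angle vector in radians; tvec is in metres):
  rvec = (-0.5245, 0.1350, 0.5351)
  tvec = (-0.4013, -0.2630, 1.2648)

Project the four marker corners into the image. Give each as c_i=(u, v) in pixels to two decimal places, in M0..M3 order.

Intrinsics K: fx=502.4, fy=719.6, cx=318.5, cy=236.7
Marker side s = 0.246 m; corners in marker frame (Z=0):
  M0 = (-0.1230, +0.1230, 0)
  M1 = (+0.1230, +0.1230, 0)
  M2 = (+0.1230, -0.1230, 0)
  M3 = (-0.1230, -0.1230, 0)
rvec = (-0.5245, 0.1350, 0.5351), |rvec| = θ = 0.76135 rad = 43.622°
Rodrigues: sinθ=0.68990, 1−cosθ=0.27610; R = I + sinθ·[k]× + (1−cosθ)·[k]×²:
    [+0.85494 -0.51861 -0.01135]
    [+0.45116 +0.73258 +0.50968]
    [-0.25601 -0.44087 +0.86029]
t = (-0.4013, -0.2630, 1.2648) m
M0: Pc = R·M0+t = (-0.57025, -0.22838, +1.24206); u = 502.4·(-0.57025)/1.24206 + 318.5 = 87.8420, v = 719.6·(-0.22838)/1.24206 + 236.7 = 104.3835
M1: Pc = R·M1+t = (-0.35993, -0.11740, +1.17908); u = 502.4·(-0.35993)/1.17908 + 318.5 = 165.1354, v = 719.6·(-0.11740)/1.17908 + 236.7 = 165.0503
M2: Pc = R·M2+t = (-0.23235, -0.29762, +1.28754); u = 502.4·(-0.23235)/1.28754 + 318.5 = 227.8350, v = 719.6·(-0.29762)/1.28754 + 236.7 = 70.3636
M3: Pc = R·M3+t = (-0.44267, -0.40860, +1.35052); u = 502.4·(-0.44267)/1.35052 + 318.5 = 153.8248, v = 719.6·(-0.40860)/1.35052 + 236.7 = 18.9843

c0=(87.84, 104.38) c1=(165.14, 165.05) c2=(227.83, 70.36) c3=(153.82, 18.98)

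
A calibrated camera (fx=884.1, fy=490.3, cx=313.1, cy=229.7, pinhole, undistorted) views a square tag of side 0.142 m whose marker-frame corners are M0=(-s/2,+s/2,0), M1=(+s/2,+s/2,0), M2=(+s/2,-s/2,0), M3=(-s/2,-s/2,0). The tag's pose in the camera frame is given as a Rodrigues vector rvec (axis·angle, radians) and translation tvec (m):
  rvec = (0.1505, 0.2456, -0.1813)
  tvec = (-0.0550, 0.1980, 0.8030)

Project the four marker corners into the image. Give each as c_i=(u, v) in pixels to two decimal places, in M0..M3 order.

Intrinsics K: fx=884.1, fy=490.3, cx=313.1, cy=229.7
Marker side s = 0.142 m; corners in marker frame (Z=0):
  M0 = (-0.0710, +0.0710, 0)
  M1 = (+0.0710, +0.0710, 0)
  M2 = (+0.0710, -0.0710, 0)
  M3 = (-0.0710, -0.0710, 0)
rvec = (0.1505, 0.2456, -0.1813), |rvec| = θ = 0.34035 rad = 19.501°
Rodrigues: sinθ=0.33382, 1−cosθ=0.05736; R = I + sinθ·[k]× + (1−cosθ)·[k]×²:
    [+0.95385 +0.19612 +0.22737]
    [-0.15952 +0.97251 -0.16966]
    [-0.25440 +0.12556 +0.95891]
t = (-0.0550, 0.1980, 0.8030) m
M0: Pc = R·M0+t = (-0.10880, +0.27837, +0.82998); u = 884.1·(-0.10880)/0.82998 + 313.1 = 197.2064, v = 490.3·(+0.27837)/0.82998 + 229.7 = 394.1462
M1: Pc = R·M1+t = (+0.02665, +0.25572, +0.79385); u = 884.1·(+0.02665)/0.79385 + 313.1 = 342.7778, v = 490.3·(+0.25572)/0.79385 + 229.7 = 387.6395
M2: Pc = R·M2+t = (-0.00120, +0.11763, +0.77602); u = 884.1·(-0.00120)/0.77602 + 313.1 = 311.7315, v = 490.3·(+0.11763)/0.77602 + 229.7 = 304.0177
M3: Pc = R·M3+t = (-0.13665, +0.14028, +0.81215); u = 884.1·(-0.13665)/0.81215 + 313.1 = 164.3452, v = 490.3·(+0.14028)/0.81215 + 229.7 = 314.3868

c0=(197.21, 394.15) c1=(342.78, 387.64) c2=(311.73, 304.02) c3=(164.35, 314.39)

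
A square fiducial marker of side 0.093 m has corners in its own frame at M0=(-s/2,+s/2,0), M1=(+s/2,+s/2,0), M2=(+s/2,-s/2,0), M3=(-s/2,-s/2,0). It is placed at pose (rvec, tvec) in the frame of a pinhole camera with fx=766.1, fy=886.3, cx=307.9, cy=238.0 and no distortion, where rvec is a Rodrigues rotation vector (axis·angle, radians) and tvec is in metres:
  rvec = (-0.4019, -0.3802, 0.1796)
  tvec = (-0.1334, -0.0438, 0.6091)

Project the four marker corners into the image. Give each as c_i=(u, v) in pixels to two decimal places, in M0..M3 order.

c0=(67.56, 217.92) c1=(187.18, 252.16) c2=(204.94, 135.26) c3=(93.69, 97.43)

Intrinsics K: fx=766.1, fy=886.3, cx=307.9, cy=238.0
Marker side s = 0.093 m; corners in marker frame (Z=0):
  M0 = (-0.0465, +0.0465, 0)
  M1 = (+0.0465, +0.0465, 0)
  M2 = (+0.0465, -0.0465, 0)
  M3 = (-0.0465, -0.0465, 0)
rvec = (-0.4019, -0.3802, 0.1796), |rvec| = θ = 0.58166 rad = 33.327°
Rodrigues: sinθ=0.54941, 1−cosθ=0.16445; R = I + sinθ·[k]× + (1−cosθ)·[k]×²:
    [+0.91406 -0.09537 -0.39421]
    [+0.24391 +0.90581 +0.34643]
    [+0.32404 -0.41281 +0.85123]
t = (-0.1334, -0.0438, 0.6091) m
M0: Pc = R·M0+t = (-0.18034, -0.01302, +0.57484); u = 766.1·(-0.18034)/0.57484 + 307.9 = 67.5581, v = 886.3·(-0.01302)/0.57484 + 238.0 = 217.9227
M1: Pc = R·M1+t = (-0.09533, +0.00966, +0.60497); u = 766.1·(-0.09533)/0.60497 + 307.9 = 187.1787, v = 886.3·(+0.00966)/0.60497 + 238.0 = 252.1554
M2: Pc = R·M2+t = (-0.08646, -0.07458, +0.64336); u = 766.1·(-0.08646)/0.64336 + 307.9 = 204.9440, v = 886.3·(-0.07458)/0.64336 + 238.0 = 135.2607
M3: Pc = R·M3+t = (-0.17147, -0.09726, +0.61323); u = 766.1·(-0.17147)/0.61323 + 307.9 = 93.6853, v = 886.3·(-0.09726)/0.61323 + 238.0 = 97.4266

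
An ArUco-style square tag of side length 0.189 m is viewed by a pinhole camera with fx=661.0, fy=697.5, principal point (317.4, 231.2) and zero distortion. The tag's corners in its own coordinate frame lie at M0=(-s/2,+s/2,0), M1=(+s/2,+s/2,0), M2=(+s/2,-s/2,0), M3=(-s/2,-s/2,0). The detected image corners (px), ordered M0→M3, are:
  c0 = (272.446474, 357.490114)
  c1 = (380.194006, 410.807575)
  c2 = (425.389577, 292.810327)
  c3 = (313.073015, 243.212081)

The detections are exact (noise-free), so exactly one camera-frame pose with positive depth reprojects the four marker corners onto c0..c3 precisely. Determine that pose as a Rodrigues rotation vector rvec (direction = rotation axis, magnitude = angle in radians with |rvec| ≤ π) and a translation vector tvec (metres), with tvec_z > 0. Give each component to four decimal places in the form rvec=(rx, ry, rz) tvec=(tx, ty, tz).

rvec=(0.0907, 0.2607, 0.3729) tvec=(0.0452, 0.1407, 1.0325)

Intrinsics K: fx=661.0, fy=697.5, cx=317.4, cy=231.2
Marker side s = 0.189 m; corners in marker frame (Z=0):
  M0 = (-0.0945, +0.0945, 0)
  M1 = (+0.0945, +0.0945, 0)
  M2 = (+0.0945, -0.0945, 0)
  M3 = (-0.0945, -0.0945, 0)
Detected image corners:
  c0 = (272.446474, 357.490114) px
  c1 = (380.194006, 410.807575) px
  c2 = (425.389577, 292.810327) px
  c3 = (313.073015, 243.212081) px
Planar DLT: solve 8×8 A·h = b for H (H[2,2]=1):
  H  [+502.91853 -181.22680 +346.32750]
  H  [+198.20894 +656.98736 +326.24575]
  H  [-0.22748 +0.13099 +1.00000]
B = K⁻¹H; ‖b₁‖=0.968542, ‖b₂‖=0.968542; λ = 2/(‖b₁‖+‖b₂‖) = 1.032480, sign → tz>0 ⇒ λ=+1.032480
r₁ = λ·B[:,0] = (+0.89834,+0.37125,-0.23487); r₂ = λ·B[:,1] = (-0.34802,+0.92768,+0.13525)
r₃ = r₁×r₂ = (+0.26809,-0.03976,+0.96257); SVD([r₁ r₂ r₃]) → R = UVᵀ:
  R  [+0.89834 -0.34802 +0.26809]
  R  [+0.37125 +0.92768 -0.03976]
  R  [-0.23487 +0.13525 +0.96257]
t = (+0.04518, +0.14069, +1.03248) m
tr R = 2.788589; θ = arccos((tr R − 1)/2) = 0.463944 rad = 26.582°
axis k = ((R−Rᵀ)₃₂, (R−Rᵀ)₁₃, (R−Rᵀ)₂₁) / (2 sinθ) = (+0.195547, +0.561996, +0.803693)
rvec = θ·k = (+0.090723, +0.260734, +0.372869)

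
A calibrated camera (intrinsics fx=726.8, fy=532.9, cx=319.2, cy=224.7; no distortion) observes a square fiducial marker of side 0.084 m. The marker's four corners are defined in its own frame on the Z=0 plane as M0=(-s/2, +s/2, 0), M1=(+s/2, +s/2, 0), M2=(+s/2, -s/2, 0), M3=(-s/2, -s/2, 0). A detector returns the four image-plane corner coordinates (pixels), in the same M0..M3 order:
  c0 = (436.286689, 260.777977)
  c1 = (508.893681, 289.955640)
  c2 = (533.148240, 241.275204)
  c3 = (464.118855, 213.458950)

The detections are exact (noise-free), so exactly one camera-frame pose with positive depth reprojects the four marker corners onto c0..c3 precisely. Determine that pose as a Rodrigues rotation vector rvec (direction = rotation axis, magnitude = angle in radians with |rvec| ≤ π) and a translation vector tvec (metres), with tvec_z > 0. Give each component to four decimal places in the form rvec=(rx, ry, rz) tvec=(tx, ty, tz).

Intrinsics K: fx=726.8, fy=532.9, cx=319.2, cy=224.7
Marker side s = 0.084 m; corners in marker frame (Z=0):
  M0 = (-0.0420, +0.0420, 0)
  M1 = (+0.0420, +0.0420, 0)
  M2 = (+0.0420, -0.0420, 0)
  M3 = (-0.0420, -0.0420, 0)
Detected image corners:
  c0 = (436.286689, 260.777977) px
  c1 = (508.893681, 289.955640) px
  c2 = (533.148240, 241.275204) px
  c3 = (464.118855, 213.458950) px
Planar DLT: solve 8×8 A·h = b for H (H[2,2]=1):
  H  [+850.27219 -599.23306 +485.96126]
  H  [+343.04870 +421.72863 +250.77616]
  H  [+0.01592 -0.59555 +1.00000]
B = K⁻¹H; ‖b₁‖=1.326037, ‖b₂‖=1.326038; λ = 2/(‖b₁‖+‖b₂‖) = 0.754126, sign → tz>0 ⇒ λ=+0.754126
r₁ = λ·B[:,0] = (+0.87697,+0.48040,+0.01201); r₂ = λ·B[:,1] = (-0.42452,+0.78618,-0.44912)
r₃ = r₁×r₂ = (-0.22520,+0.38877,+0.89339); SVD([r₁ r₂ r₃]) → R = UVᵀ:
  R  [+0.87697 -0.42452 -0.22520]
  R  [+0.48040 +0.78618 +0.38877]
  R  [+0.01201 -0.44912 +0.89339]
t = (+0.17303, +0.03690, +0.75413) m
tr R = 2.556536; θ = arccos((tr R − 1)/2) = 0.678893 rad = 38.898°
axis k = ((R−Rᵀ)₃₂, (R−Rᵀ)₁₃, (R−Rᵀ)₂₁) / (2 sinθ) = (-0.667182, -0.188876, +0.720551)
rvec = θ·k = (-0.452946, -0.128227, +0.489177)

rvec=(-0.4529, -0.1282, 0.4892) tvec=(0.1730, 0.0369, 0.7541)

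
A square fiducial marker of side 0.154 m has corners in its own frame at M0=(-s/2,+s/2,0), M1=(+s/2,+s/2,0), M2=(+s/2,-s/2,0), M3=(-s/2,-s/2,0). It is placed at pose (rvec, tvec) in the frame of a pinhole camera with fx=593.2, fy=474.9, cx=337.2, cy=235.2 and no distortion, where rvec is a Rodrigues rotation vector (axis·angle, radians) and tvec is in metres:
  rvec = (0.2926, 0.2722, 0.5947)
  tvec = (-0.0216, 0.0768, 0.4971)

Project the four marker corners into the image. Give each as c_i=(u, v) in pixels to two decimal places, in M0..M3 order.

Intrinsics K: fx=593.2, fy=474.9, cx=337.2, cy=235.2
Marker side s = 0.154 m; corners in marker frame (Z=0):
  M0 = (-0.0770, +0.0770, 0)
  M1 = (+0.0770, +0.0770, 0)
  M2 = (+0.0770, -0.0770, 0)
  M3 = (-0.0770, -0.0770, 0)
rvec = (0.2926, 0.2722, 0.5947), |rvec| = θ = 0.71650 rad = 41.053°
Rodrigues: sinθ=0.65675, 1−cosθ=0.24589; R = I + sinθ·[k]× + (1−cosθ)·[k]×²:
    [+0.79511 -0.50696 +0.33285]
    [+0.58325 +0.78960 -0.19066]
    [-0.16615 +0.34573 +0.92350]
t = (-0.0216, 0.0768, 0.4971) m
M0: Pc = R·M0+t = (-0.12186, +0.09269, +0.53652); u = 593.2·(-0.12186)/0.53652 + 337.2 = 202.4656, v = 474.9·(+0.09269)/0.53652 + 235.2 = 317.2436
M1: Pc = R·M1+t = (+0.00059, +0.18251, +0.51093); u = 593.2·(+0.00059)/0.51093 + 337.2 = 337.8827, v = 474.9·(+0.18251)/0.51093 + 235.2 = 404.8400
M2: Pc = R·M2+t = (+0.07866, +0.06091, +0.45768); u = 593.2·(+0.07866)/0.45768 + 337.2 = 439.1498, v = 474.9·(+0.06091)/0.45768 + 235.2 = 298.4028
M3: Pc = R·M3+t = (-0.04379, -0.02891, +0.48327); u = 593.2·(-0.04379)/0.48327 + 337.2 = 283.4517, v = 474.9·(-0.02891)/0.48327 + 235.2 = 206.7914

c0=(202.47, 317.24) c1=(337.88, 404.84) c2=(439.15, 298.40) c3=(283.45, 206.79)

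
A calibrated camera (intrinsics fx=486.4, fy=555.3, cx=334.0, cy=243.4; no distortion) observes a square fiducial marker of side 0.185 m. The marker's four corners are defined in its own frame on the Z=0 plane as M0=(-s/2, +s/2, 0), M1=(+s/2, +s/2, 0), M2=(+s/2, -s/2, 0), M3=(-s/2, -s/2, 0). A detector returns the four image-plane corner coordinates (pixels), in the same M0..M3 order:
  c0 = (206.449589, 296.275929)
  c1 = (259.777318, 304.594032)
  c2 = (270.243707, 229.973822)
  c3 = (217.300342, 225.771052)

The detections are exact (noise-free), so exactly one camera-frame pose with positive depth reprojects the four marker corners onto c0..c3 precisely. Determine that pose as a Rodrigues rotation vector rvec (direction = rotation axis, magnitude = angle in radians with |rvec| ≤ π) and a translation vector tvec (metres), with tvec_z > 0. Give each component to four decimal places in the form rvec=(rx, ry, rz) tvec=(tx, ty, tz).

rvec=(-0.1665, 0.4227, 0.1077) tvec=(-0.2764, 0.0512, 1.3968)

Intrinsics K: fx=486.4, fy=555.3, cx=334.0, cy=243.4
Marker side s = 0.185 m; corners in marker frame (Z=0):
  M0 = (-0.0925, +0.0925, 0)
  M1 = (+0.0925, +0.0925, 0)
  M2 = (+0.0925, -0.0925, 0)
  M3 = (-0.0925, -0.0925, 0)
Detected image corners:
  c0 = (206.449589, 296.275929) px
  c1 = (259.777318, 304.594032) px
  c2 = (270.243707, 229.973822) px
  c3 = (217.300342, 225.771052) px
Planar DLT: solve 8×8 A·h = b for H (H[2,2]=1):
  H  [+216.14601 -81.22065 +237.75906]
  H  [-44.98790 +365.80283 +263.73556]
  H  [-0.29803 -0.09888 +1.00000]
B = K⁻¹H; ‖b₁‖=0.715910, ‖b₂‖=0.715910; λ = 2/(‖b₁‖+‖b₂‖) = 1.396824, sign → tz>0 ⇒ λ=+1.396824
r₁ = λ·B[:,0] = (+0.90658,+0.06931,-0.41630); r₂ = λ·B[:,1] = (-0.13840,+0.98070,-0.13812)
r₃ = r₁×r₂ = (+0.39869,+0.18284,+0.89868); SVD([r₁ r₂ r₃]) → R = UVᵀ:
  R  [+0.90658 -0.13840 +0.39869]
  R  [+0.06931 +0.98070 +0.18284]
  R  [-0.41630 -0.13812 +0.89868]
t = (-0.27638, +0.05115, +1.39682) m
tr R = 2.785955; θ = arccos((tr R − 1)/2) = 0.466879 rad = 26.750°
axis k = ((R−Rᵀ)₃₂, (R−Rᵀ)₁₃, (R−Rᵀ)₂₁) / (2 sinθ) = (-0.356541, +0.905340, +0.230735)
rvec = θ·k = (-0.166461, +0.422684, +0.107725)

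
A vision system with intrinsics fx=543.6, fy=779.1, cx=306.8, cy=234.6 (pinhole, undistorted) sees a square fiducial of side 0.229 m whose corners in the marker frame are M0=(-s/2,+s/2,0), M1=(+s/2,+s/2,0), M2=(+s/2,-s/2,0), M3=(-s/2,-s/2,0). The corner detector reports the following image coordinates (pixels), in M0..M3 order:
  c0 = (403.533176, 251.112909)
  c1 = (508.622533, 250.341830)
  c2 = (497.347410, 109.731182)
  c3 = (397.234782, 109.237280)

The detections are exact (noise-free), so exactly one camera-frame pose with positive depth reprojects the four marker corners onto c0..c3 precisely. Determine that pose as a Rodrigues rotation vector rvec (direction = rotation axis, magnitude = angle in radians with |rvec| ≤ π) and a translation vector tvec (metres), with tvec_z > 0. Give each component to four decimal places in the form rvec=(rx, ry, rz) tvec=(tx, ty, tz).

Intrinsics K: fx=543.6, fy=779.1, cx=306.8, cy=234.6
Marker side s = 0.229 m; corners in marker frame (Z=0):
  M0 = (-0.1145, +0.1145, 0)
  M1 = (+0.1145, +0.1145, 0)
  M2 = (+0.1145, -0.1145, 0)
  M3 = (-0.1145, -0.1145, 0)
Detected image corners:
  c0 = (403.533176, 251.112909) px
  c1 = (508.622533, 250.341830) px
  c2 = (497.347410, 109.731182) px
  c3 = (397.234782, 109.237280) px
Planar DLT: solve 8×8 A·h = b for H (H[2,2]=1):
  H  [+465.34134 -58.75975 +451.80473]
  H  [+6.46866 +578.02085 +178.36578]
  H  [+0.03890 -0.21515 +1.00000]
B = K⁻¹H; ‖b₁‖=0.834996, ‖b₂‖=0.834996; λ = 2/(‖b₁‖+‖b₂‖) = 1.197610, sign → tz>0 ⇒ λ=+1.197610
r₁ = λ·B[:,0] = (+0.99891,-0.00408,+0.04659); r₂ = λ·B[:,1] = (+0.01597,+0.96610,-0.25766)
r₃ = r₁×r₂ = (-0.04395,+0.25812,+0.96511); SVD([r₁ r₂ r₃]) → R = UVᵀ:
  R  [+0.99891 +0.01597 -0.04395]
  R  [-0.00408 +0.96610 +0.25812]
  R  [+0.04658 -0.25766 +0.96511]
t = (+0.31946, -0.08644, +1.19761) m
tr R = 2.930121; θ = arccos((tr R − 1)/2) = 0.265122 rad = 15.190°
axis k = ((R−Rᵀ)₃₂, (R−Rᵀ)₁₃, (R−Rᵀ)₂₁) / (2 sinθ) = (-0.984220, -0.172766, -0.038260)
rvec = θ·k = (-0.260939, -0.045804, -0.010144)

rvec=(-0.2609, -0.0458, -0.0101) tvec=(0.3195, -0.0864, 1.1976)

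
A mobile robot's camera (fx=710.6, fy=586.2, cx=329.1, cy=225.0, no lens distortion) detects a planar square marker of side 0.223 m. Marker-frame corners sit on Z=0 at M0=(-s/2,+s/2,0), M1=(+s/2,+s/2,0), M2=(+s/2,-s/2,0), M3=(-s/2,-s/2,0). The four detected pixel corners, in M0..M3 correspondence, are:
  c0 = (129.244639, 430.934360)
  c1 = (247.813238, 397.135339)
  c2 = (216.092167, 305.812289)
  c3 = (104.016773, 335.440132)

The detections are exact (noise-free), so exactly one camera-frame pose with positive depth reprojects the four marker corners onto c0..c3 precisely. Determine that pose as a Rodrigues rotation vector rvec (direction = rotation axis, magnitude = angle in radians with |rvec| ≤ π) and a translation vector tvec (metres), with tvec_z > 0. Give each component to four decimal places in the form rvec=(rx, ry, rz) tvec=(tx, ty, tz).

rvec=(-0.4055, -0.0820, -0.3216) tvec=(-0.2923, 0.3225, 1.3438)

Intrinsics K: fx=710.6, fy=586.2, cx=329.1, cy=225.0
Marker side s = 0.223 m; corners in marker frame (Z=0):
  M0 = (-0.1115, +0.1115, 0)
  M1 = (+0.1115, +0.1115, 0)
  M2 = (+0.1115, -0.1115, 0)
  M3 = (-0.1115, -0.1115, 0)
Detected image corners:
  c0 = (129.244639, 430.934360) px
  c1 = (247.813238, 397.135339) px
  c2 = (216.092167, 305.812289) px
  c3 = (104.016773, 335.440132) px
Planar DLT: solve 8×8 A·h = b for H (H[2,2]=1):
  H  [+535.10352 +79.30570 +174.52882]
  H  [-103.10778 +316.43202 +365.69300]
  H  [+0.10567 -0.27858 +1.00000]
B = K⁻¹H; ‖b₁‖=0.744153, ‖b₂‖=0.744153; λ = 2/(‖b₁‖+‖b₂‖) = 1.343810, sign → tz>0 ⇒ λ=+1.343810
r₁ = λ·B[:,0] = (+0.94617,-0.29087,+0.14200); r₂ = λ·B[:,1] = (+0.32335,+0.86908,-0.37436)
r₃ = r₁×r₂ = (-0.01452,+0.40012,+0.91635); SVD([r₁ r₂ r₃]) → R = UVᵀ:
  R  [+0.94617 +0.32335 -0.01452]
  R  [-0.29087 +0.86908 +0.40012]
  R  [+0.14200 -0.37436 +0.91635]
t = (-0.29231, +0.32253, +1.34381) m
tr R = 2.731597; θ = arccos((tr R − 1)/2) = 0.524053 rad = 30.026°
axis k = ((R−Rᵀ)₃₂, (R−Rᵀ)₁₃, (R−Rᵀ)₂₁) / (2 sinθ) = (-0.773868, -0.156389, -0.613735)
rvec = θ·k = (-0.405548, -0.081956, -0.321629)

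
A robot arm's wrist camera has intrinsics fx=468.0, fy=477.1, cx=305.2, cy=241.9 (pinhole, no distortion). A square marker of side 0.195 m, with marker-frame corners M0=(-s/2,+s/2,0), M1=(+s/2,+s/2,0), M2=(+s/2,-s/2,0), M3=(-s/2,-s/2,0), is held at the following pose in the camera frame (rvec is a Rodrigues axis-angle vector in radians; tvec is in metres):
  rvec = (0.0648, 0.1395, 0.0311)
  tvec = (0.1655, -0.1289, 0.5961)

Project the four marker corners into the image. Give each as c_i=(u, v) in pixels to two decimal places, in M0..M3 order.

Intrinsics K: fx=468.0, fy=477.1, cx=305.2, cy=241.9
Marker side s = 0.195 m; corners in marker frame (Z=0):
  M0 = (-0.0975, +0.0975, 0)
  M1 = (+0.0975, +0.0975, 0)
  M2 = (+0.0975, -0.0975, 0)
  M3 = (-0.0975, -0.0975, 0)
rvec = (0.0648, 0.1395, 0.0311), |rvec| = θ = 0.15693 rad = 8.991°
Rodrigues: sinθ=0.15629, 1−cosθ=0.01229; R = I + sinθ·[k]× + (1−cosθ)·[k]×²:
    [+0.98981 -0.02646 +0.13993]
    [+0.03548 +0.99742 -0.06237]
    [-0.13792 +0.06670 +0.98819]
t = (0.1655, -0.1289, 0.5961) m
M0: Pc = R·M0+t = (+0.06641, -0.03511, +0.61605); u = 468.0·(+0.06641)/0.61605 + 305.2 = 355.6531, v = 477.1·(-0.03511)/0.61605 + 241.9 = 214.7084
M1: Pc = R·M1+t = (+0.25943, -0.02819, +0.58916); u = 468.0·(+0.25943)/0.58916 + 305.2 = 511.2770, v = 477.1·(-0.02819)/0.58916 + 241.9 = 219.0702
M2: Pc = R·M2+t = (+0.26459, -0.22269, +0.57615); u = 468.0·(+0.26459)/0.57615 + 305.2 = 520.1206, v = 477.1·(-0.22269)/0.57615 + 241.9 = 57.4948
M3: Pc = R·M3+t = (+0.07157, -0.22961, +0.60304); u = 468.0·(+0.07157)/0.60304 + 305.2 = 360.7458, v = 477.1·(-0.22961)/0.60304 + 241.9 = 60.2448

c0=(355.65, 214.71) c1=(511.28, 219.07) c2=(520.12, 57.49) c3=(360.75, 60.24)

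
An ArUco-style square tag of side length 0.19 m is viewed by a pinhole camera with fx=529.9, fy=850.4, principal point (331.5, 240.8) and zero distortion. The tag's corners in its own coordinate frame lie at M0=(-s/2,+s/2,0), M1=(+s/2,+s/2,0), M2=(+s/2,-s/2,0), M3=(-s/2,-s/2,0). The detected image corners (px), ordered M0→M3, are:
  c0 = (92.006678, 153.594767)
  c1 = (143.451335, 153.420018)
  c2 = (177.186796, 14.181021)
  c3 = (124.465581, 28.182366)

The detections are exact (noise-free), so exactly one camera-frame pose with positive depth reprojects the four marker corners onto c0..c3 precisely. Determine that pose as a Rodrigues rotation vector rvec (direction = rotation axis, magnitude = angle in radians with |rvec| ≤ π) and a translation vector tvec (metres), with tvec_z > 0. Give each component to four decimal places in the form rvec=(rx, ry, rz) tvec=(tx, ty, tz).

rvec=(-0.3323, 0.6395, 0.1790) tvec=(-0.4065, -0.1976, 1.0864)

Intrinsics K: fx=529.9, fy=850.4, cx=331.5, cy=240.8
Marker side s = 0.19 m; corners in marker frame (Z=0):
  M0 = (-0.0950, +0.0950, 0)
  M1 = (+0.0950, +0.0950, 0)
  M2 = (+0.0950, -0.0950, 0)
  M3 = (-0.0950, -0.0950, 0)
Detected image corners:
  c0 = (92.006678, 153.594767) px
  c1 = (143.451335, 153.420018) px
  c2 = (177.186796, 14.181021) px
  c3 = (124.465581, 28.182366) px
Planar DLT: solve 8×8 A·h = b for H (H[2,2]=1):
  H  [+198.70692 -204.66395 +133.24565]
  H  [-87.19681 +674.57221 +86.09921]
  H  [-0.56217 -0.22824 +1.00000]
B = K⁻¹H; ‖b₁‖=0.920489, ‖b₂‖=0.920490; λ = 2/(‖b₁‖+‖b₂‖) = 1.086378, sign → tz>0 ⇒ λ=+1.086378
r₁ = λ·B[:,0] = (+0.78945,+0.06154,-0.61073); r₂ = λ·B[:,1] = (-0.26447,+0.93197,-0.24796)
r₃ = r₁×r₂ = (+0.55392,+0.35727,+0.75202); SVD([r₁ r₂ r₃]) → R = UVᵀ:
  R  [+0.78945 -0.26447 +0.55392]
  R  [+0.06154 +0.93197 +0.35727]
  R  [-0.61073 -0.24796 +0.75202]
t = (-0.40645, -0.19763, +1.08638) m
tr R = 2.473434; θ = arccos((tr R − 1)/2) = 0.742594 rad = 42.548°
axis k = ((R−Rᵀ)₃₂, (R−Rᵀ)₁₃, (R−Rᵀ)₂₁) / (2 sinθ) = (-0.447519, +0.861171, +0.241064)
rvec = θ·k = (-0.332325, +0.639500, +0.179013)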